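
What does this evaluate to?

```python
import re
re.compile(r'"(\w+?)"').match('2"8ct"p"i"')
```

`re.match` won't scan ahead — the pattern has to work from the very first character.
Here the pattern fails at index 0, so the call returns None.

None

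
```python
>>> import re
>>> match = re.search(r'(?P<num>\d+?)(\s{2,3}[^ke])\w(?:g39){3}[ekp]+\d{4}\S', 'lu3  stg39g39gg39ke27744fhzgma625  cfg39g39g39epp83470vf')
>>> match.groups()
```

This matches one or more of a digit (lazy) (captured as 'num'); then 2 to 3 of whitespace, then any character except [ke] (captured); then a word character, then the literal 'g39' repeated 3 times, then one or more of one of [ekp]; then exactly 4 of a digit, then a non-whitespace character.
`re.search` tries every starting position until one works.
The match spans [30:54] → '625  cfg39g39g39epp83470'.
Captured: group 1 = '625', group 2 = '  c'.

('625', '  c')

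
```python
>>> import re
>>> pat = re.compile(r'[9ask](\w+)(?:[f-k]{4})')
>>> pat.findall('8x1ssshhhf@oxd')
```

Pattern: one of [9ask]; then one or more of a word character (captured); then exactly 4 of a character in [f-k] (non-capturing group).
Matches: at [3:10] match 'ssshhhf', group 1 = 'ss'.
One capturing group, so `findall` returns just the captured substring from the one match — 1 in all.

['ss']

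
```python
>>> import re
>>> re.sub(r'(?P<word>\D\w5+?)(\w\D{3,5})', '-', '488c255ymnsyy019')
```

'488-y019'

Pattern: a non-digit, then a word character, then one or more of the literal '5' (lazy) (captured as 'word'); then a word character, then 3 to 5 of a non-digit (captured).
A non-greedy quantifier consumes as few characters as it can — just enough that the remainder of the pattern still matches from where it stops; whatever follows it matches normally.
Matches: at [3:12] → 'c255ymnsy'.
Every occurrence is swapped for '-'.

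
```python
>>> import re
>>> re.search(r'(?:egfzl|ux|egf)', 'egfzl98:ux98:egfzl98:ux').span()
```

(0, 5)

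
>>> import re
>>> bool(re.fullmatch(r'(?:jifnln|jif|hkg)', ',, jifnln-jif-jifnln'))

False

`re.fullmatch` is like wrapping the pattern in `^…$` (in single-line mode).
Here there's no way to consume every character, so the call returns None, and `bool(None)` is False.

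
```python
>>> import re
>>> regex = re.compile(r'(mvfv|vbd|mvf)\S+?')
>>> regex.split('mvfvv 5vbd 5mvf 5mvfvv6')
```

Alternation isn't longest-match — the leftmost alternative that fits at this position is chosen.
Matches to split on: at [0:5] → 'mvfvv'; at [17:22] → 'mvfvv'.
Because the pattern has a capturing group, `split` also inserts each captured text between the pieces.

['', 'mvfv', ' 5vbd 5mvf 5', 'mvfv', '6']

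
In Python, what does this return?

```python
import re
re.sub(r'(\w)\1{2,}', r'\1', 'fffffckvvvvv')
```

`\1` is not a pattern — it's the concrete string captured by group 1, re-applied verbatim.
Matches: at [0:5] → 'fffff'; at [7:12] → 'vvvvv'.
The replacement refers to a captured group, so each match is rewritten using its own captured text.

'fckv'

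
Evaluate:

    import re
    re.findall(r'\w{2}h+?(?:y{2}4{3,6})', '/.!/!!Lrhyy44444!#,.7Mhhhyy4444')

Pattern: exactly 2 of a word character; then one or more of a literal 'h' (lazy); then exactly 2 of the literal 'y', then 3 to 6 of the literal '4' (non-capturing group).
Matches: at [6:16] → 'Lrhyy44444'; at [20:31] → '7Mhhhyy4444'.
With no groups in the pattern, `findall` gives back each whole match — 2 here.

['Lrhyy44444', '7Mhhhyy4444']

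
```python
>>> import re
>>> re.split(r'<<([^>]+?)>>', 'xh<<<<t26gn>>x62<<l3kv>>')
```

Matches to split on: at [2:13] → '<<<<t26gn>>'; at [16:24] → '<<l3kv>>'.
The group in the pattern means `split` returns the separators' captures alongside the pieces.

['xh', '<<t26gn', 'x62', 'l3kv', '']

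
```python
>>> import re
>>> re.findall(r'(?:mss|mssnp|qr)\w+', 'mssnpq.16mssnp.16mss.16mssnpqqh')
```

No capturing groups, so `findall` returns the 3 full match strings.

['mssnpq', 'mssnp', 'mssnpqqh']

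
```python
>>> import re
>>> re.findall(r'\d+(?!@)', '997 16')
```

`(?!…)`/`(?<!…)` only lets a position through if the neighbouring text does NOT match; no characters are consumed.
Walking the string: at [0:3] → '997'; at [4:6] → '16'.
No capturing groups, so `findall` returns the 2 full match strings.

['997', '16']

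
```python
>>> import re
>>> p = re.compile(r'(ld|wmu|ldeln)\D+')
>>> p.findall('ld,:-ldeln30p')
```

Because there's exactly one group, `findall` drops the full match and keeps group 1 from the one hit.

['ld']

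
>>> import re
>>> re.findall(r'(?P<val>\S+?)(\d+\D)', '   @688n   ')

[('@', '688n')]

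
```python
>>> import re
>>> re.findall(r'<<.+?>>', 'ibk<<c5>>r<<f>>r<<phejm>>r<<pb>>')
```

['<<c5>>', '<<f>>', '<<phejm>>', '<<pb>>']

A non-greedy quantifier consumes as few characters as it can — just enough that the remainder of the pattern still matches from where it stops; whatever follows it matches normally.
Walking the string: at [3:9] → '<<c5>>'; at [10:15] → '<<f>>'; at [16:25] → '<<phejm>>'; at [26:32] → '<<pb>>'.
`findall` yields the raw match text (4 of them) because the pattern has no groups.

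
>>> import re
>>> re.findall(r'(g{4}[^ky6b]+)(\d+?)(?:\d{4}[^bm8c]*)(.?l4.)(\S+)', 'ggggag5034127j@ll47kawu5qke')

[('ggggag50', '3', 'l47', 'kawu5qke')]

This matches exactly 4 of a literal 'g', then one or more of any character except [ky6b] (captured); then one or more of a digit (lazy) (captured); then exactly 4 of a digit, then zero or more of any character except [bm8c] (non-capturing group); then optionally any character, then the literal 'l4', then any character (captured); then one or more of a non-whitespace character (captured).
Matches: at [0:27] match 'ggggag5034127j@ll47kawu5qke', groups = ('ggggag50', '3', 'l47', 'kawu5qke').
4 groups means the one result is a tuple of 4 captured strings — 1 here.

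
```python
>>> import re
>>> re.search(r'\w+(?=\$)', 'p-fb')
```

The positive lookaround only admits positions where the adjacent text matches; those characters stay outside the span.
Unlike `match`, `search` isn't anchored — it looks for the pattern anywhere in the string.
Here no position works, so the call returns None.

None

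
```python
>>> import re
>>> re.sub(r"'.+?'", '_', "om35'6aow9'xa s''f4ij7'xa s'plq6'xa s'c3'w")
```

A `+?`/`*?`/`{m,n}?` starts at its minimum and grows only as far as needed for what follows to match.
Matches: at [4:11] → "'6aow9'"; at [15:23] → "''f4ij7'"; at [27:33] → "'plq6'"; at [37:41] → "'c3'".
`sub` substitutes '_' at each match site.

'om35_xa s_xa s_xa s_w'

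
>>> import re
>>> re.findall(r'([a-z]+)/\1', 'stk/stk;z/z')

`\1` has to match the exact text group 1 already captured.
`findall` collects group 1 from each match (2 total).

['stk', 'z']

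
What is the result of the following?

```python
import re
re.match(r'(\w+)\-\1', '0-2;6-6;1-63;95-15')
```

After group 1 captures some text, `\1` only succeeds where that same text appears again.
`match` is anchored at position 0; if the pattern doesn't fit there, it returns None.
Here the pattern fails at index 0, so the call returns None.

None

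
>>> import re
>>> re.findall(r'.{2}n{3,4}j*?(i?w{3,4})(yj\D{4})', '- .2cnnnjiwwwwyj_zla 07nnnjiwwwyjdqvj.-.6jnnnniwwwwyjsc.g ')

[('iwwww', 'yj_zla'), ('iwww', 'yjdqvj'), ('iwwww', 'yjsc.g')]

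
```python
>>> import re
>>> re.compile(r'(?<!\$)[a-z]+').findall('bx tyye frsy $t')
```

['bx', 'tyye', 'frsy']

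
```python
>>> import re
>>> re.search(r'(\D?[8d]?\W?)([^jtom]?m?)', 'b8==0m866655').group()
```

Pattern: optionally a non-digit, then optionally one of [8d], then optionally a non-word character (captured); then optionally any character except [jtom], then optionally the literal 'm' (captured).
`re.search` tries every starting position until one works.
The match spans [0:4] → 'b8=='.
Captured: group 1 = 'b8=', group 2 = '='.

'b8=='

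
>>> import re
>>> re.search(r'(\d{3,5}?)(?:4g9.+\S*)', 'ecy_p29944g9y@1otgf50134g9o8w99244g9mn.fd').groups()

Pattern: 3 to 5 of a digit (lazy) (captured); then the literal '4g9', then one or more of any character, then zero or more of a non-whitespace character (non-capturing group).
`re.search` scans for the first position where the pattern succeeds.
The match spans [5:41] → '29944g9y@1otgf50134g9o8w99244g9mn.fd'.
Captured: group 1 = '2994'.

('2994',)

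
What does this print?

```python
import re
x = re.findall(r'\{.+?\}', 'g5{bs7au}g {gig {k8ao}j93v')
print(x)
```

['{bs7au}', '{gig {k8ao}']

Scanning left to right: at [2:9] → '{bs7au}'; at [11:22] → '{gig {k8ao}'.
Since nothing is captured, `findall` lists the 2 matched substrings directly.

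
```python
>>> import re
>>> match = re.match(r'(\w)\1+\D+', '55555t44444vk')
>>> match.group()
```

`\1` is not a pattern — it's the concrete string captured by group 1, re-applied verbatim.
`match` is anchored at position 0; if the pattern doesn't fit there, it returns None.
The match spans [0:6] → '55555t'.
Captured: group 1 = '5'.

'55555t'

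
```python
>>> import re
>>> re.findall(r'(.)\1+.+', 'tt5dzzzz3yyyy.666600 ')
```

['t']

The backreference `\1` re-matches whatever the first group consumed, character for character.
Matches: at [0:21] match 'tt5dzzzz3yyyy.666600 ', group 1 = 't'.
One capturing group, so `findall` returns just the captured substring from the one match — 1 in all.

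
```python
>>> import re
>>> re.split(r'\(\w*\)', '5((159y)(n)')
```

['5(', '', '']

Matches to split on: at [2:8] → '(159y)'; at [8:11] → '(n)'.
Splitting on the pattern gives 3 pieces.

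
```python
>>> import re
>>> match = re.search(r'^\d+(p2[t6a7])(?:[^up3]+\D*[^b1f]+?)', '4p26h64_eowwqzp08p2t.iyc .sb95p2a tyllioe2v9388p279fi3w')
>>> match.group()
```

'4p26h64_eowwqzp0'

Pattern: anchored at the start of the string; then one or more of a digit; then the literal 'p2', then one of [t6a7] (captured); then one or more of any character except [up3], then zero or more of a non-digit, then one or more of any character except [b1f] (lazy) (non-capturing group).
With the lazy modifier that quantifier settles for the fewest repetitions that let the rest of the pattern succeed (the atoms after it are unaffected and can still be greedy).
`re.search` scans for the first position where the pattern succeeds.
The match spans [0:16] → '4p26h64_eowwqzp0'.
Captured: group 1 = 'p26'.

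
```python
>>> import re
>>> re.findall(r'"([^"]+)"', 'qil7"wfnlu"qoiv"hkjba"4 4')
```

['wfnlu', 'hkjba']

Walking the string: at [4:11] match '"wfnlu"', group 1 = 'wfnlu'; at [15:22] match '"hkjba"', group 1 = 'hkjba'.
With a single group, `findall` returns only what that group captured — 2 items.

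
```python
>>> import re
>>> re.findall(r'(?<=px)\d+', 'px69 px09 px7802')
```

['69', '09', '7802']

Lookahead/lookbehind check context without consuming it, so the matched span excludes the asserted characters.
With no groups in the pattern, `findall` gives back each whole match — 3 here.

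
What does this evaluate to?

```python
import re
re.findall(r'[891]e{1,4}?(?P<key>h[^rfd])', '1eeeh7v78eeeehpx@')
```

The pattern matches one of [891], then 1 to 4 of a literal 'e' (lazy); then a literal 'h', then any character except [rfd] (captured as 'key').
Matches: at [0:6] match '1eeeh7', group 1 = 'h7'; at [8:15] match '8eeeehp', group 1 = 'hp'.
With a single group, `findall` returns only what that group captured — 2 items.

['h7', 'hp']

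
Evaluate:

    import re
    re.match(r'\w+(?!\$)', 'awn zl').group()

'awn'

`(?!…)`/`(?<!…)` only lets a position through if the neighbouring text does NOT match; no characters are consumed.
`re.match` only tries the pattern at the start of the string.
The match spans [0:3] → 'awn'.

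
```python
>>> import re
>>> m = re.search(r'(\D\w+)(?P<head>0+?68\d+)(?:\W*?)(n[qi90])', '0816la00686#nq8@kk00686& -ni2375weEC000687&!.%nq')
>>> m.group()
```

'la00686#nq'

Pattern: a non-digit, then one or more of a word character (captured); then one or more of the literal '0' (lazy), then the literal '68', then one or more of a digit (captured as 'head'); then zero or more of a non-word character (lazy) (non-capturing group); then a literal 'n', then one of [qi90] (captured).
Unlike `match`, `search` isn't anchored — it looks for the pattern anywhere in the string.
The match spans [4:14] → 'la00686#nq'.
Captured: group 1 = 'la0', group 2 = '0686', group 3 = 'nq'.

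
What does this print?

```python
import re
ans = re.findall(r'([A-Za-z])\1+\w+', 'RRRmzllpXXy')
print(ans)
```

['R']

`\1` has to match the exact text group 1 already captured.
One capturing group, so `findall` returns just the captured substring from the one match — 1 in all.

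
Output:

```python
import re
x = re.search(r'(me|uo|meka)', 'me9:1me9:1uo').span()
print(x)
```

The match spans [0:2] → 'me'.

(0, 2)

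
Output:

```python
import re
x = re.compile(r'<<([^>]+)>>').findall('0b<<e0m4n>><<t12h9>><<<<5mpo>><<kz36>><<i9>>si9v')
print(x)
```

['e0m4n', 't12h9', '<<5mpo', 'kz36', 'i9']

Scanning left to right: at [2:11] match '<<e0m4n>>', group 1 = 'e0m4n'; at [11:20] match '<<t12h9>>', group 1 = 't12h9'; at [20:30] match '<<<<5mpo>>', group 1 = '<<5mpo'; at [30:38] match '<<kz36>>', group 1 = 'kz36'; at [38:44] match '<<i9>>', group 1 = 'i9'.
Because there's exactly one group, `findall` drops the full match and keeps group 1 from each hit.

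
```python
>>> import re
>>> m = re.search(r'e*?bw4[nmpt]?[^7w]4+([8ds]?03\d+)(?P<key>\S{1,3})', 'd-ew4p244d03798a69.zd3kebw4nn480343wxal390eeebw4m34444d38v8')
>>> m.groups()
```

The pattern matches zero or more of the literal 'e' (lazy), then the literal 'bw4'; then optionally one of [nmpt], then any character except [7w], then one or more of a literal '4'; then optionally one of [8ds], then the literal '03', then one or more of a digit (captured); then 1 to 3 of a non-whitespace character (captured as 'key').
`search` walks the string left to right and returns the first match it finds.
The match spans [23:38] → 'ebw4nn480343wxa'.
Captured: group 1 = '80343', group 2 = 'wxa'.

('80343', 'wxa')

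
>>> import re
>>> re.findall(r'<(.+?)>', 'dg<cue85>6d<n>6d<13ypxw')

['cue85', 'n']

The `?` after the quantifier makes it lazy — it takes as little as possible before letting the rest of the pattern try.
`findall` collects group 1 from each match (2 total).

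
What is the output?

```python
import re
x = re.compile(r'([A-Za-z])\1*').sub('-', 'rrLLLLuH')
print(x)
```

----

After group 1 captures some text, `\1` only succeeds where that same text appears again.
Matches: at [0:2] → 'rr'; at [2:6] → 'LLLL'; at [6:7] → 'u'; at [7:8] → 'H'.
Every occurrence is swapped for '-'.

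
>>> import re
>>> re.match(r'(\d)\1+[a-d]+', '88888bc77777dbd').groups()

('8',)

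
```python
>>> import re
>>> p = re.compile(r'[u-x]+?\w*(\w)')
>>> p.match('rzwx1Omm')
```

None

Pattern: one or more of a character in [u-x] (lazy); then zero or more of a word character; then a word character (captured).
`re.match` only tries the pattern at the start of the string.
Here the pattern fails at index 0, so the call returns None.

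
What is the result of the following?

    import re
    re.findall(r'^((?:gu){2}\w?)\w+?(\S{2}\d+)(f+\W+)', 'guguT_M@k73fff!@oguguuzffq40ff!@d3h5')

[('guguT', '@k73', 'fff!@')]

This matches anchored at the start of the string; then the literal 'gu' repeated 2 times, then optionally a word character (captured); then one or more of a word character (lazy); then exactly 2 of a non-whitespace character, then one or more of a digit (captured); then one or more of the literal 'f', then one or more of a non-word character (captured).
Walking the string: at [0:16] match 'guguT_M@k73fff!@', groups = ('guguT', '@k73', 'fff!@').
With 3 capturing groups, `findall` returns a 3-tuple per match.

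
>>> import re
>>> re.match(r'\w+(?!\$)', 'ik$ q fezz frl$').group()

'i'

A negative assertion filters positions out without eating any characters.
With `match`, the pattern is implicitly anchored at the beginning.
The match spans [0:1] → 'i'.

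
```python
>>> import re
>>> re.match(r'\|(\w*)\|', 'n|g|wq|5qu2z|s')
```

With `match`, the pattern is implicitly anchored at the beginning.
Here position 0 doesn't satisfy it, so the call returns None.

None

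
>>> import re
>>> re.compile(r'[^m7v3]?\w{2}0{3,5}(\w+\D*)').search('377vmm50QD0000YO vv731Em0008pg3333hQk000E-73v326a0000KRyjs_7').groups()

('YO vv',)

Pattern: optionally any character except [m7v3], then exactly 2 of a word character, then 3 to 5 of the literal '0'; then one or more of a word character, then zero or more of a non-digit (captured).
`re.search` scans for the first position where the pattern succeeds.
The match spans [7:19] → '0QD0000YO vv'.
Captured: group 1 = 'YO vv'.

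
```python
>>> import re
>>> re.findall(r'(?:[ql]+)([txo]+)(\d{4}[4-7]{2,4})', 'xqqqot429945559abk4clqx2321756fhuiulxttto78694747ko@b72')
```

[('ot', '42994555'), ('x', '2321756'), ('xttto', '78694747')]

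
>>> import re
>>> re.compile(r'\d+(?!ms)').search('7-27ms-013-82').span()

(0, 1)

Because the assertion is negative and zero-width, positions next to the forbidden text are skipped.
`re.search` tries every starting position until one works.
The match spans [0:1] → '7'.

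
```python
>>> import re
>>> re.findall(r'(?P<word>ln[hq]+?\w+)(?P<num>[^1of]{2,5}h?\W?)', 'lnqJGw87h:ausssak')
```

[('lnqJGw87h', ':auss')]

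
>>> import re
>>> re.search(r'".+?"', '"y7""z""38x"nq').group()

'"y7"'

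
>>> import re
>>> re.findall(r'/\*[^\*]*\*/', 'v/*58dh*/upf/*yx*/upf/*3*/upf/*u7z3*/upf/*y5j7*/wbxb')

With no groups in the pattern, `findall` gives back each whole match — 5 here.

['/*58dh*/', '/*yx*/', '/*3*/', '/*u7z3*/', '/*y5j7*/']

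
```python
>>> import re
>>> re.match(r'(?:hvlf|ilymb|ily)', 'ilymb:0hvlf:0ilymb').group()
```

`re.match` only tries the pattern at the start of the string.
The match spans [0:5] → 'ilymb'.

'ilymb'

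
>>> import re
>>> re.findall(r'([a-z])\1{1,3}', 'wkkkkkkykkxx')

After group 1 captures some text, `\1` only succeeds where that same text appears again.
`findall` collects group 1 from each match (4 total).

['k', 'k', 'k', 'x']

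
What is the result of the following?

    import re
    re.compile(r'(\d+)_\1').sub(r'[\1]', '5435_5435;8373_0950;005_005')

'[5435];8373_0950;[005]'

`\1` has to match the exact text group 1 already captured.
The replacement refers to a captured group, so each match is rewritten using its own captured text.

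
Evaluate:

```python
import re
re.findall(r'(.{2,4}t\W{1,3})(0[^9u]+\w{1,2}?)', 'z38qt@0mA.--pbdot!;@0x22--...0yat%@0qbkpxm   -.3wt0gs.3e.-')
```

This matches 2 to 4 of any character, then a literal 't', then 1 to 3 of a non-word character (captured); then a literal '0', then one or more of any character except [9u], then 1 to 2 of a word character (lazy) (captured).
Scanning left to right: at [0:56] match 'z38qt@0mA.--pbdot!;@0x22--...0yat%@0qbkpxm   -.3wt0gs.3e', groups = ('z38qt@', '0mA.--pbdot!;@0x22--...0yat%@0qbkpxm   -.3wt0gs.3e').
2 groups means the one result is a tuple of 2 captured strings — 1 here.

[('z38qt@', '0mA.--pbdot!;@0x22--...0yat%@0qbkpxm   -.3wt0gs.3e')]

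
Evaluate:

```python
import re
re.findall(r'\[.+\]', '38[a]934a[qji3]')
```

Matches: at [2:15] → '[a]934a[qji3]'.
`findall` yields the raw match text (1 of them) because the pattern has no groups.

['[a]934a[qji3]']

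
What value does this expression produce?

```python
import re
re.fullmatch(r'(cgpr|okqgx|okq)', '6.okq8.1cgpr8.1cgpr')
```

None

For `fullmatch`, every character of the input must be accounted for by the pattern.
Here the string isn't matched end-to-end, so the call returns None.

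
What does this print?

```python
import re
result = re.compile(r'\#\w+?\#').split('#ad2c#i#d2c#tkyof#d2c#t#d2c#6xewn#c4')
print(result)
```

['', 'i', 'tkyof', 't', '6xewn#c4']

The string is cut at each match, leaving 5 pieces.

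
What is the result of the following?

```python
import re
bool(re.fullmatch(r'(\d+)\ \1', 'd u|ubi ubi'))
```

A backreference is literal: `\1` must see the identical characters the first group matched.
`re.fullmatch` requires the pattern to consume the entire string.
Here there's no way to consume every character, so the call returns None, and `bool(None)` is False.

False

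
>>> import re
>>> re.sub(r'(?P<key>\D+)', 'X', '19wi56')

This matches one or more of a non-digit (captured as 'key').
Every occurrence is swapped for 'X'.

'19X56'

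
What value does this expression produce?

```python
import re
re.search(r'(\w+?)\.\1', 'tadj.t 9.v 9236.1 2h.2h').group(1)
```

The match spans [18:23] → '2h.2h'.
Captured: group 1 = '2h'.

'2h'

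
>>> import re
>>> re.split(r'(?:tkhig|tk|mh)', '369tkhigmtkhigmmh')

['369', 'm', 'm', '']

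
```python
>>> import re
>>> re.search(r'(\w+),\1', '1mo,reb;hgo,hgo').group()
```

'hgo,hgo'

After group 1 captures some text, `\1` only succeeds where that same text appears again.
`search` walks the string left to right and returns the first match it finds.
The match spans [8:15] → 'hgo,hgo'.
Captured: group 1 = 'hgo'.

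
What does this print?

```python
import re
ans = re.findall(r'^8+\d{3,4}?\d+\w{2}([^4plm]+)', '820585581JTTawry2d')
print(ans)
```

['Tawry2d']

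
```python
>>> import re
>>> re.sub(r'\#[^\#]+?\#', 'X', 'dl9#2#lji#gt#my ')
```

'dl9XljiXmy '

Matches: at [3:6] → '#2#'; at [9:13] → '#gt#'.
Each match is replaced by 'X'.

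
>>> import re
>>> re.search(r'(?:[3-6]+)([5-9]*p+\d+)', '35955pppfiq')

This matches one or more of a character in [3-6] (non-capturing group); then zero or more of a character in [5-9], then one or more of the literal 'p', then one or more of a digit (captured).
`search` walks the string left to right and returns the first match it finds.
Here no position works, so the call returns None.

None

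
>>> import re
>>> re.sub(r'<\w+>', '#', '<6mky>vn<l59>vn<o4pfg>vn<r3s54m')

'#vn#vn#vn<r3s54m'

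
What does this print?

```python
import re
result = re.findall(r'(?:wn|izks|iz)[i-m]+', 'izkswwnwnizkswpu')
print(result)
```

Since nothing is captured, `findall` lists the 2 matched substrings directly.

['izk', 'wni']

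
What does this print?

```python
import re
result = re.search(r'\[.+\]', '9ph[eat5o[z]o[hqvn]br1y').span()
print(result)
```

`search` walks the string left to right and returns the first match it finds.
The match spans [3:19] → '[eat5o[z]o[hqvn]'.

(3, 19)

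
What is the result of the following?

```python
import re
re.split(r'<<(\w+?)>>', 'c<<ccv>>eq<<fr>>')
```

['c', 'ccv', 'eq', 'fr', '']

Matches to split on: at [1:8] → '<<ccv>>'; at [10:16] → '<<fr>>'.
Because the pattern has a capturing group, `split` also inserts each captured text between the pieces.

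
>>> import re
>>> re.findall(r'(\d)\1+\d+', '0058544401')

The backreference `\1` re-matches whatever the first group consumed, character for character.
With a single group, `findall` returns only what that group captured — 1 item.

['0']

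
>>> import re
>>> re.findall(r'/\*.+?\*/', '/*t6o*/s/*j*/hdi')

['/*t6o*/', '/*j*/']

With the lazy modifier that quantifier settles for the fewest repetitions that let the rest of the pattern succeed (the atoms after it are unaffected and can still be greedy).
Matches: at [0:7] → '/*t6o*/'; at [8:13] → '/*j*/'.
Since nothing is captured, `findall` lists the 2 matched substrings directly.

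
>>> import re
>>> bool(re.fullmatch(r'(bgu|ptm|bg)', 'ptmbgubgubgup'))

For `fullmatch`, every character of the input must be accounted for by the pattern.
Here the string isn't matched end-to-end, so the call returns None, and `bool(None)` is False.

False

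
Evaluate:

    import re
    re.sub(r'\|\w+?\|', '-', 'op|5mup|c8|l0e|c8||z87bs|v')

Matches: at [2:8] → '|5mup|'; at [10:15] → '|l0e|'; at [18:25] → '|z87bs|'.
Each match is replaced by '-'.

'op-c8-c8|-v'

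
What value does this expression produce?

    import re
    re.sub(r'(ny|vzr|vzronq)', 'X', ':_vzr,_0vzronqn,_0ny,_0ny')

':_X,_0Xonqn,_0X,_0X'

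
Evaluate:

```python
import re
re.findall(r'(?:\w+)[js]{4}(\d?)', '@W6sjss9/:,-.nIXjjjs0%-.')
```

['9', '0']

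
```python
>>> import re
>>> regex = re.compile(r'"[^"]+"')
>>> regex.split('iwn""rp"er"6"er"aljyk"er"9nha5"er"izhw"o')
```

Each match becomes a cut point; 6 segments remain.

['iwn"', 'er', 'er', 'er', 'er', 'o']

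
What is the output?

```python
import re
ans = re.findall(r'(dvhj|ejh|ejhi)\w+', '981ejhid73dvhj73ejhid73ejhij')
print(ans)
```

['ejh']

Alternation isn't longest-match — the leftmost alternative that fits at this position is chosen.
One capturing group, so `findall` returns just the captured substring from the one match — 1 in all.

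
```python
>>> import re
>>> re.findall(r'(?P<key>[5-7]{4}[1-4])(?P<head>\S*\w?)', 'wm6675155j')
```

[('66751', '55j')]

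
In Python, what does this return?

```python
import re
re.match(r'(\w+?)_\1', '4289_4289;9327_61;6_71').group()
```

`\1` has to match the exact text group 1 already captured.
`re.match` won't scan ahead — the pattern has to work from the very first character.
The match spans [0:9] → '4289_4289'.
Captured: group 1 = '4289'.

'4289_4289'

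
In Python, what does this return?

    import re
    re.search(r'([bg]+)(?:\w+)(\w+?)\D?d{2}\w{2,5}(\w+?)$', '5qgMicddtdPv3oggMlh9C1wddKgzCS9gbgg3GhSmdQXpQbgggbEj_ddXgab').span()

(2, 59)

Pattern: one or more of one of [bg] (captured); then one or more of a word character (non-capturing group); then one or more of a word character (lazy) (captured); then optionally a non-digit, then exactly 2 of a literal 'd', then 2 to 5 of a word character; then one or more of a word character (lazy) (captured); then anchored at the end.
`search` walks the string left to right and returns the first match it finds.
The match spans [2:59] → 'gMicddtdPv3oggMlh9C1wddKgzCS9gbgg3GhSmdQXpQbgggbEj_ddXgab'.
Captured: group 1 = 'g', group 2 = '_', group 3 = 'b'.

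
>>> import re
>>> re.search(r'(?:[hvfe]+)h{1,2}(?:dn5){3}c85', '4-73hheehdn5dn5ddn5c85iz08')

None

Pattern: one or more of one of [hvfe] (non-capturing group); then 1 to 2 of the literal 'h', then the literal 'dn5' repeated 3 times, then the literal 'c85'.
`re.search` tries every starting position until one works.
Here nothing in the string fits, so the call returns None.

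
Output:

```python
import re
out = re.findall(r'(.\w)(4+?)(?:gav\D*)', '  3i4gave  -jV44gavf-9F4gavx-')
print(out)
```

Pattern: any character, then a word character (captured); then one or more of a literal '4' (lazy) (captured); then the literal 'gav', then zero or more of a non-digit (non-capturing group).
Multiple groups make `findall` return tuples — one 2-tuple for each match.

[('3i', '4'), ('9F', '4')]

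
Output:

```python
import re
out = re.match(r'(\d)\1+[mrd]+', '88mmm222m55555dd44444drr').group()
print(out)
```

88mmm

After group 1 captures some text, `\1` only succeeds where that same text appears again.
`match` is anchored at position 0; if the pattern doesn't fit there, it returns None.
The match spans [0:5] → '88mmm'.
Captured: group 1 = '8'.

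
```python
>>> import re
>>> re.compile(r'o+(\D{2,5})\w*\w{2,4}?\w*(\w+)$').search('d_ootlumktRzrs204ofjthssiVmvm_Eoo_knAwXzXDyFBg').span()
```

(2, 46)

Pattern: one or more of a literal 'o'; then 2 to 5 of a non-digit (captured); then zero or more of a word character, then 2 to 4 of a word character (lazy), then zero or more of a word character; then one or more of a word character (captured); then anchored at the end.
Unlike `match`, `search` isn't anchored — it looks for the pattern anywhere in the string.
The match spans [2:46] → 'ootlumktRzrs204ofjthssiVmvm_Eoo_knAwXzXDyFBg'.
Captured: group 1 = 'tlumk', group 2 = 'g'.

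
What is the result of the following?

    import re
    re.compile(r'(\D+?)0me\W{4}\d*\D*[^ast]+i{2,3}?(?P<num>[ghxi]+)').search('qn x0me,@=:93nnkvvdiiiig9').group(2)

The match spans [0:24] → 'qn x0me,@=:93nnkvvdiiiig'.
Captured: group 1 = 'qn x', group 2 = 'g'.

'g'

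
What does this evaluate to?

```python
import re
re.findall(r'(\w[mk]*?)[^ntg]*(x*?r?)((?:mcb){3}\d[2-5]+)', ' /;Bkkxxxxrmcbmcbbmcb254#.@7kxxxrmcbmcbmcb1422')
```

The pattern matches a word character, then zero or more of one of [mk] (lazy) (captured); then zero or more of any character except [ntg]; then zero or more of a literal 'x' (lazy), then optionally the literal 'r' (captured); then the literal 'mcb' repeated 3 times, then a digit, then one or more of a character in [2-5] (captured).
Matches: at [3:46] match 'Bkkxxxxrmcbmcbbmcb254#.@7kxxxrmcbmcbmcb1422', groups = ('B', '', 'mcbmcbmcb1422').
3 groups means the one result is a tuple of 3 captured strings — 1 here.

[('B', '', 'mcbmcbmcb1422')]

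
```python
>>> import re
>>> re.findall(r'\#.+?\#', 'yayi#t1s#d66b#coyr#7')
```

A `+?`/`*?`/`{m,n}?` starts at its minimum and grows only as far as needed for what follows to match.
Matches: at [4:9] → '#t1s#'; at [13:19] → '#coyr#'.
No capturing groups, so `findall` returns the 2 full match strings.

['#t1s#', '#coyr#']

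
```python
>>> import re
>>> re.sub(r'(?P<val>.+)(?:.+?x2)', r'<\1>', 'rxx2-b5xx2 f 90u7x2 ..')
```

'<rxx2-b5xx2 f 90u> ..'

Pattern: one or more of any character (captured as 'val'); then one or more of any character (lazy), then the literal 'x2' (non-capturing group).
Matches: at [0:19] → 'rxx2-b5xx2 f 90u7x2'.
`\1` in the replacement pulls in group 1's text for each match.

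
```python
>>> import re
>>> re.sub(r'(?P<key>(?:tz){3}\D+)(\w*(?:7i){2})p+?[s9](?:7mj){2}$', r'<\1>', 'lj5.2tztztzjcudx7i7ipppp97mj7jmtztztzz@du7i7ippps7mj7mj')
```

'lj5.2tztztzjcudx7i7ipppp97mj7jm<tztztzz@du>'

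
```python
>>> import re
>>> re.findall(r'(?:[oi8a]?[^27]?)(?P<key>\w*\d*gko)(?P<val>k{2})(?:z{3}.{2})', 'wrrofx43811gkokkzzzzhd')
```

`findall` packs the 2 group values into a tuple for every match.

[('rrofx43811gko', 'kk')]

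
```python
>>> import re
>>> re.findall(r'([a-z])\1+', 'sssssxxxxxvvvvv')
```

['s', 'x', 'v']

The backreference `\1` re-matches whatever the first group consumed, character for character.
Scanning left to right: at [0:5] match 'sssss', group 1 = 's'; at [5:10] match 'xxxxx', group 1 = 'x'; at [10:15] match 'vvvvv', group 1 = 'v'.
One capturing group, so `findall` returns just the captured substring from each match — 3 in all.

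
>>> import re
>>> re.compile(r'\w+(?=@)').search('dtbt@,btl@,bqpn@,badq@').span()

(0, 4)

The lookaround is zero-width — it requires the adjacent text to match without consuming it, so the asserted text isn't part of the match.
The match spans [0:4] → 'dtbt'.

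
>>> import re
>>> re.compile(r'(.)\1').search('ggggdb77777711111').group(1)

The match spans [0:2] → 'gg'.
Captured: group 1 = 'g'.

'g'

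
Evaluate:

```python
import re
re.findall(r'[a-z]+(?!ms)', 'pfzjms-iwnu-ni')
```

['pfzjms', 'iwnu', 'ni']

`(?!…)`/`(?<!…)` only lets a position through if the neighbouring text does NOT match; no characters are consumed.
Walking the string: at [0:6] → 'pfzjms'; at [7:11] → 'iwnu'; at [12:14] → 'ni'.
Since nothing is captured, `findall` lists the 3 matched substrings directly.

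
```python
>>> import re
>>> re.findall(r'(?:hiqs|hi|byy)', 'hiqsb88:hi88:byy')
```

Branches in `(...|...)` are attempted left-to-right; the first branch that allows the whole pattern to succeed is taken.
Since nothing is captured, `findall` lists the 3 matched substrings directly.

['hiqs', 'hi', 'byy']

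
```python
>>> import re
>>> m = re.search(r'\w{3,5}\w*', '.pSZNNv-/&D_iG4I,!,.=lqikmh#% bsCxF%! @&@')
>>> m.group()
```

The pattern matches 3 to 5 of a word character; then zero or more of a word character.
Unlike `match`, `search` isn't anchored — it looks for the pattern anywhere in the string.
The match spans [1:7] → 'pSZNNv'.

'pSZNNv'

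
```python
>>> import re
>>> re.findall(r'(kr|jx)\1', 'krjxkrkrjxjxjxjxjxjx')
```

['kr', 'jx', 'jx', 'jx']

The backreference `\1` re-matches whatever the first group consumed, character for character.
Scanning left to right: at [4:8] match 'krkr', group 1 = 'kr'; at [8:12] match 'jxjx', group 1 = 'jx'; at [12:16] match 'jxjx', group 1 = 'jx'; at [16:20] match 'jxjx', group 1 = 'jx'.
One capturing group, so `findall` returns just the captured substring from each match — 4 in all.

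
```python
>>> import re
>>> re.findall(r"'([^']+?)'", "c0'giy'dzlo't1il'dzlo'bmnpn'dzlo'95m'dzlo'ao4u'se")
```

Walking the string: at [2:7] match "'giy'", group 1 = 'giy'; at [11:17] match "'t1il'", group 1 = 't1il'; at [21:28] match "'bmnpn'", group 1 = 'bmnpn'; at [32:37] match "'95m'", group 1 = '95m'; at [41:47] match "'ao4u'", group 1 = 'ao4u'.
Because there's exactly one group, `findall` drops the full match and keeps group 1 from each hit.

['giy', 't1il', 'bmnpn', '95m', 'ao4u']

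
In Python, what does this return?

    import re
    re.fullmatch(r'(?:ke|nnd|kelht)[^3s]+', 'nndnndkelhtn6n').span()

For `fullmatch`, every character of the input must be accounted for by the pattern.
The match spans [0:14] → 'nndnndkelhtn6n'.

(0, 14)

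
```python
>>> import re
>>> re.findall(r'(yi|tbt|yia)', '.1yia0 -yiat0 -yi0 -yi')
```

['yi', 'yi', 'yi', 'yi']

Alternation tries branches left to right and keeps the first one that lets the overall match succeed at that position.
Walking the string: at [2:4] match 'yi', group 1 = 'yi'; at [8:10] match 'yi', group 1 = 'yi'; at [15:17] match 'yi', group 1 = 'yi'; at [20:22] match 'yi', group 1 = 'yi'.
With a single group, `findall` returns only what that group captured — 4 items.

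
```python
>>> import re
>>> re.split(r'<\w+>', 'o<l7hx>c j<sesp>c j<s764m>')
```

['o', 'c j', 'c j', '']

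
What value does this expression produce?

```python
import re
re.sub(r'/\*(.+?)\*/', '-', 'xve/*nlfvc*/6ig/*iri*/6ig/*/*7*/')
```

'xve-6ig-6ig-'

Matches: at [3:12] → '/*nlfvc*/'; at [15:22] → '/*iri*/'; at [25:32] → '/*/*7*/'.
Each match is replaced by '-'.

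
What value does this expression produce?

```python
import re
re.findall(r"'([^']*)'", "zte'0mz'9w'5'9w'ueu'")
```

Matches: at [3:8] match "'0mz'", group 1 = '0mz'; at [10:13] match "'5'", group 1 = '5'; at [15:20] match "'ueu'", group 1 = 'ueu'.
With a single group, `findall` returns only what that group captured — 3 items.

['0mz', '5', 'ueu']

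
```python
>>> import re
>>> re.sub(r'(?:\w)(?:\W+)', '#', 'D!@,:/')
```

The pattern matches a word character (non-capturing group); then one or more of a non-word character (non-capturing group).
Matches: at [0:6] → 'D!@,:/'.
`sub` substitutes '#' at each match site.

'#'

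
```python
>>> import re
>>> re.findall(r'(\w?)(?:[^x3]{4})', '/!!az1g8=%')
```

['', 'z']

This matches optionally a word character (captured); then exactly 4 of any character except [x3] (non-capturing group).
Matches: at [0:4] match '/!!a', group 1 = ''; at [4:9] match 'z1g8=', group 1 = 'z'.
One capturing group, so `findall` returns just the captured substring from each match — 2 in all.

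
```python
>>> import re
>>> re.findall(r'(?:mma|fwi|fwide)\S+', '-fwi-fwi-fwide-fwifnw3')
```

['fwi-fwi-fwide-fwifnw3']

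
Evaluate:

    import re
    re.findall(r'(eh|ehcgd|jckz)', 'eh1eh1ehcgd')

Branches in `(...|...)` are attempted left-to-right; the first branch that allows the whole pattern to succeed is taken.
With a single group, `findall` returns only what that group captured — 3 items.

['eh', 'eh', 'eh']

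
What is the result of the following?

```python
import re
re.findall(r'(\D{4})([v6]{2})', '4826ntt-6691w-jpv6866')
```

[('ntt-', '66'), ('w-jp', 'v6')]

2 groups means each result is a tuple of 2 captured strings — 2 here.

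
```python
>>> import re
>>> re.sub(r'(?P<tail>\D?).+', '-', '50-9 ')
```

'-'

This matches optionally a non-digit (captured as 'tail'); then one or more of any character.
Every occurrence is swapped for '-'.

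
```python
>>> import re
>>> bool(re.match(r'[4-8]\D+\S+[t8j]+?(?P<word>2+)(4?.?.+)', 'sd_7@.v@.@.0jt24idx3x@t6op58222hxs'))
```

`match` is anchored at position 0; if the pattern doesn't fit there, it returns None.
Here position 0 doesn't satisfy it, so the call returns None, and `bool(None)` is False.

False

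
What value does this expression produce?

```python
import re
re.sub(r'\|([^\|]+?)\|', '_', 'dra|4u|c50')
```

'dra_c50'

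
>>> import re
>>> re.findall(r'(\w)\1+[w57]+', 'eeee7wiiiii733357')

`\1` is not a pattern — it's the concrete string captured by group 1, re-applied verbatim.
Matches: at [0:6] match 'eeee7w', group 1 = 'e'; at [6:12] match 'iiiii7', group 1 = 'i'; at [12:17] match '33357', group 1 = '3'.
One capturing group, so `findall` returns just the captured substring from each match — 3 in all.

['e', 'i', '3']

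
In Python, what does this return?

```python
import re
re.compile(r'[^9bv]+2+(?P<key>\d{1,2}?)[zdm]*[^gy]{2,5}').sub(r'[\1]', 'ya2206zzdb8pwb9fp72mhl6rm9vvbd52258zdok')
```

This matches one or more of any character except [9bv], then one or more of the literal '2'; then 1 to 2 of a digit (lazy) (captured as 'key'); then zero or more of one of [zdm], then 2 to 5 of any character except [gy].
Because the quantifier is non-greedy, it stops expanding at the earliest point where the rest of the pattern can succeed.
Matches: at [0:10] → 'ya2206zzdb'; at [29:39] → 'd52258zdok'.
Each match is replaced using the text its own group 1 captured.

'[0]8pwb9fp72mhl6rm9vvb[5]'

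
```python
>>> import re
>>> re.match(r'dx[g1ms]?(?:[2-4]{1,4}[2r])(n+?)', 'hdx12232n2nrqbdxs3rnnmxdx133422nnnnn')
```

`match` is anchored at position 0; if the pattern doesn't fit there, it returns None.
Here position 0 doesn't satisfy it, so the call returns None.

None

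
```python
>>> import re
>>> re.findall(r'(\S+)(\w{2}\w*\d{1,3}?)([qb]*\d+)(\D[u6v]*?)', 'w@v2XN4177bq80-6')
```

The pattern matches one or more of a non-whitespace character (captured); then exactly 2 of a word character, then zero or more of a word character, then 1 to 3 of a digit (lazy) (captured); then zero or more of one of [qb], then one or more of a digit (captured); then a non-digit, then zero or more of one of [u6v] (lazy) (captured).
The `?` after the quantifier makes it lazy — it takes as little as possible before letting the rest of the pattern try.
Walking the string: at [0:15] match 'w@v2XN4177bq80-', groups = ('w@v2XN4177', 'bq8', '0', '-').
With 4 capturing groups, `findall` returns a 4-tuple per match.

[('w@v2XN4177', 'bq8', '0', '-')]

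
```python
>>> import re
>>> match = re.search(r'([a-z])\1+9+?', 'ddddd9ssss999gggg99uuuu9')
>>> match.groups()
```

The match spans [0:6] → 'ddddd9'.
Captured: group 1 = 'd'.

('d',)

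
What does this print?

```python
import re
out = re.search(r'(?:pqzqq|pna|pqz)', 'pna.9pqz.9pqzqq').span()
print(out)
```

(0, 3)

The match spans [0:3] → 'pna'.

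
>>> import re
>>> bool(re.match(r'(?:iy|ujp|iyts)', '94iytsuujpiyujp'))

False

`match` is anchored at position 0; if the pattern doesn't fit there, it returns None.
Here the pattern fails at index 0, so the call returns None, and `bool(None)` is False.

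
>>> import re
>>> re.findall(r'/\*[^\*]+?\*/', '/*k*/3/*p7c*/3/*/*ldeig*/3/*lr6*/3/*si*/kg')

['/*k*/', '/*p7c*/', '/*ldeig*/', '/*lr6*/', '/*si*/']

Matches: at [0:5] → '/*k*/'; at [6:13] → '/*p7c*/'; at [16:25] → '/*ldeig*/'; at [26:33] → '/*lr6*/'; at [34:40] → '/*si*/'.
Since nothing is captured, `findall` lists the 5 matched substrings directly.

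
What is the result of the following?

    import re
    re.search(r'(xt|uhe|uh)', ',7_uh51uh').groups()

('uh',)

Unlike `match`, `search` isn't anchored — it looks for the pattern anywhere in the string.
The match spans [3:5] → 'uh'.
Captured: group 1 = 'uh'.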